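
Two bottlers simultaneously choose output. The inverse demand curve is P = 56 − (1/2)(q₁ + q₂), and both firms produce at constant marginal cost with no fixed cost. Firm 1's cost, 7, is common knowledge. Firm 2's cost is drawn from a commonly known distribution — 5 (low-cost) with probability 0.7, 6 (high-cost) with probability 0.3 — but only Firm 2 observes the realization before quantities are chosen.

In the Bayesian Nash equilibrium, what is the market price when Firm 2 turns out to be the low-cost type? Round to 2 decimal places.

22.62

Each type of Firm 2 best-responds to q₁; Firm 1 best-responds to the expected q₂ over Firm 2's types.
Firm 2 with cost c maximizes (56 − (1/2)(q₁+q₂) − c)·q₂, giving q₂(c) = (56 − c − (1/2)q₁).
E[c₂] = 0.7·5 + 0.3·6 = 5.3
Firm 1's FOC against E[q₂] yields q₁ = (56 − 2·7 + E[c₂])/(3/2) = (56 − 14 + 5.3)/(3/2) = 31.5333.
q₂(low-cost) = 35.2333, so P = 56 − (1/2)·(31.5333 + 35.2333) = 22.6167.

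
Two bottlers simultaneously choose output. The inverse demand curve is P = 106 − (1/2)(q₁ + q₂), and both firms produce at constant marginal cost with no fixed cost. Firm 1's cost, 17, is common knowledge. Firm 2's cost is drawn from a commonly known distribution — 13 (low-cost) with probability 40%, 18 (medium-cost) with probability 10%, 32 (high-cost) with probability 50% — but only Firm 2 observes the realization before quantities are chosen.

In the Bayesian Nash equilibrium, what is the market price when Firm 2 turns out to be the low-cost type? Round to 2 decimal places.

Type-c best response for Firm 2: q₂(c) = (106 − c) − q₁/2.
Firm 1 maximizes expected profit; its first-order condition is 106 − q₁ − (1/2)E[q₂] − 17 = 0.
Substituting E[q₂] and solving: E[c₂] = 23, so q₁ = (106 − 2·17 + 23)/(3/2) = 63.3333.
q₂(low-cost) = 61.3333, so P = 106 − (1/2)·(63.3333 + 61.3333) = 43.6667.

43.67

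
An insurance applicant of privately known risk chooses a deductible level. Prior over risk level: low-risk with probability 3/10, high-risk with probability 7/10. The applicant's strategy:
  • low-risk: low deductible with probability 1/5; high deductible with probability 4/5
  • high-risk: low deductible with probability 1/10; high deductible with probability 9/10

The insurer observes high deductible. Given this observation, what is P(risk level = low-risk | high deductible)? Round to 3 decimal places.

P(high deductible) = (3/10)·(4/5) + (7/10)·(9/10) = 87/100
P(low-risk | high deductible) = ((3/10)·(4/5)) / (87/100) = (6/25) / (87/100) = 8/29

0.276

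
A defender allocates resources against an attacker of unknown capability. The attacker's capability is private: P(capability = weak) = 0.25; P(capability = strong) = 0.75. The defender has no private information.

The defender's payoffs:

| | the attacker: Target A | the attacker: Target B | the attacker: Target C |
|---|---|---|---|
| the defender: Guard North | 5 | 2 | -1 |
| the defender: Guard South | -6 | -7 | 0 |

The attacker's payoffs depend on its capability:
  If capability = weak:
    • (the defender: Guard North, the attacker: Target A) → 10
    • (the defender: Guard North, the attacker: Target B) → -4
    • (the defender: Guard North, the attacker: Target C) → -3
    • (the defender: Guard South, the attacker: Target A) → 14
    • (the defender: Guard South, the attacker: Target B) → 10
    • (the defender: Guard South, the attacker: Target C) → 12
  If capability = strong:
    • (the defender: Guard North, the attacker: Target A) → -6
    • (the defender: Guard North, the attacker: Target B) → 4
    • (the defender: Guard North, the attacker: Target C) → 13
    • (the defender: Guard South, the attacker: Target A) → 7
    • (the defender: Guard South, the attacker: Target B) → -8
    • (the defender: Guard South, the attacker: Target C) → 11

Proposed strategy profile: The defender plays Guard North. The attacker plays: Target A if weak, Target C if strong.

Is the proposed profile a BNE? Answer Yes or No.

The defender plays Guard North: E[Guard North] = 0.25·(5) + 0.75·(-1) = 0.5; E[Guard South] = -1.5. Best-responding. ✓
The attacker (capability weak), facing Guard North: Target A gives 10, Target B gives -4, Target C gives -3. Proposed Target A is best. ✓
The attacker (capability strong), facing Guard North: Target A gives -6, Target B gives 4, Target C gives 13. Proposed Target C is best. ✓

Yes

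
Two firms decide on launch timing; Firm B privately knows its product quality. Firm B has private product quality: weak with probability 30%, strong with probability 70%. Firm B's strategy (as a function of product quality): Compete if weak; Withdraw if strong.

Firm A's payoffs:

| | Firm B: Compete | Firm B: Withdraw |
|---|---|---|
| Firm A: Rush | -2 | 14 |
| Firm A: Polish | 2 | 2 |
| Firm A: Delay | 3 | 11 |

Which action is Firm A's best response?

E[Rush] = 0.3·(-2) + 0.7·(14) = 9.2
E[Polish] = 0.3·(2) + 0.7·(2) = 2
E[Delay] = 0.3·(3) + 0.7·(11) = 8.6
Best response: Rush (9.2 is the largest).

Rush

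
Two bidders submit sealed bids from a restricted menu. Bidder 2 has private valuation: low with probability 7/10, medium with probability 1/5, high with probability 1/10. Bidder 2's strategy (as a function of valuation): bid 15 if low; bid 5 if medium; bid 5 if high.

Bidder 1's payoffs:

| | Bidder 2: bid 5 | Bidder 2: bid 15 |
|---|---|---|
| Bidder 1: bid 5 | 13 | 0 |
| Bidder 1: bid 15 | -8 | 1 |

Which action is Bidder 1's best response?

Compute Bidder 1's expected payoff for each action, taking the expectation over Bidder 2's type.
E[bid 5] = 7/10·(0) + 1/5·(13) + 1/10·(13) = 39/10
E[bid 15] = 7/10·(1) + 1/5·(-8) + 1/10·(-8) = -17/10
Best response: bid 5 (39/10 is the largest).

bid 5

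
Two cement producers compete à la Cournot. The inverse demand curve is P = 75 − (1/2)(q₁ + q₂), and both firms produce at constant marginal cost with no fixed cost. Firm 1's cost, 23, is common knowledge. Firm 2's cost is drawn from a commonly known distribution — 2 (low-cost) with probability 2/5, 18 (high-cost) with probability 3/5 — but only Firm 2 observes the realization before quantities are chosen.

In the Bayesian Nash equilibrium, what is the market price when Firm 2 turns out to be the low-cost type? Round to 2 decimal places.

Type-c best response for Firm 2: q₂(c) = (75 − c) − q₁/2.
Firm 1 maximizes expected profit; its first-order condition is 75 − q₁ − (1/2)E[q₂] − 23 = 0.
Substituting E[q₂] and solving: E[c₂] = 11.6, so q₁ = (75 − 2·23 + 11.6)/(3/2) = 27.0667.
q₂(low-cost) = 59.4667, so P = 75 − (1/2)·(27.0667 + 59.4667) = 31.7333.

31.73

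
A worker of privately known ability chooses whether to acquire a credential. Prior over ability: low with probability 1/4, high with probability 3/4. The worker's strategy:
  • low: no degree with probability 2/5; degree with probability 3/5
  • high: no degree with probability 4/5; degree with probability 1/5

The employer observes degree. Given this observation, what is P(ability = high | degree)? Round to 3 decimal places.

P(degree) = (1/4)·(3/5) + (3/4)·(1/5) = 3/10
P(high | degree) = ((3/4)·(1/5)) / (3/10) = (3/20) / (3/10) = 1/2

0.500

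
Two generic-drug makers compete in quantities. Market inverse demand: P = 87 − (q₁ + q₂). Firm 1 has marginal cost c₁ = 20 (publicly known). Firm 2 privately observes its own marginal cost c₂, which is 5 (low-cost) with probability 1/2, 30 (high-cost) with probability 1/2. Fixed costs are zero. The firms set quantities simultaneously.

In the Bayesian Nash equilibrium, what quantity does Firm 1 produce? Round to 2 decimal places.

21.50

Type-c best response for Firm 2: q₂(c) = (87 − c)/2 − q₁/2.
Firm 1 maximizes expected profit; its first-order condition is 87 − 2q₁ − E[q₂] − 20 = 0.
Substituting E[q₂] and solving: E[c₂] = 17.5, so q₁ = (87 − 2·20 + 17.5)/3 = 21.5.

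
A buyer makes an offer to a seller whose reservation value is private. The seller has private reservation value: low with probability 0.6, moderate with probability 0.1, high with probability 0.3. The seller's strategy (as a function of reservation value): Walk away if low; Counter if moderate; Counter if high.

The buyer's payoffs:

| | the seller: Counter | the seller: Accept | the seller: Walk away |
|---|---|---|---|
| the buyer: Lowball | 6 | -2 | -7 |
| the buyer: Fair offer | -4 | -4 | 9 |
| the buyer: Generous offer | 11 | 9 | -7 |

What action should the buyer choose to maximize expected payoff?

Fair offer

E[Lowball] = 0.6·(-7) + 0.1·(6) + 0.3·(6) = -1.8
E[Fair offer] = 0.6·(9) + 0.1·(-4) + 0.3·(-4) = 3.8
E[Generous offer] = 0.6·(-7) + 0.1·(11) + 0.3·(11) = 0.2
Best response: Fair offer (3.8 is the largest).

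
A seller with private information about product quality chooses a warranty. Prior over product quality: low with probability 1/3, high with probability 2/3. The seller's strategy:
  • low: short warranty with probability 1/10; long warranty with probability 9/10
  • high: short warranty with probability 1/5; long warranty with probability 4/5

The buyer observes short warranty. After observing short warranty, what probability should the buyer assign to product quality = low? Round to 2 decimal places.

0.20

P(short warranty) = (1/3)·(1/10) + (2/3)·(1/5) = 1/6
P(low | short warranty) = ((1/3)·(1/10)) / (1/6) = (1/30) / (1/6) = 1/5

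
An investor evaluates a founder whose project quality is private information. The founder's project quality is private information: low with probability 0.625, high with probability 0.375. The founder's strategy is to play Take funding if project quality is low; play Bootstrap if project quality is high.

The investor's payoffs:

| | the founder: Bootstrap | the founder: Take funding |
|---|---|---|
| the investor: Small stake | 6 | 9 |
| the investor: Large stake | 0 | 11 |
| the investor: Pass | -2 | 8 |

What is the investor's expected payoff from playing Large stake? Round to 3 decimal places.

6.875

Take the expectation over the founder's project quality, weighting each type's action by its prior probability.
E[Large stake] = 0.625·11 + 0.375·0 = 6.875 + 0 = 6.875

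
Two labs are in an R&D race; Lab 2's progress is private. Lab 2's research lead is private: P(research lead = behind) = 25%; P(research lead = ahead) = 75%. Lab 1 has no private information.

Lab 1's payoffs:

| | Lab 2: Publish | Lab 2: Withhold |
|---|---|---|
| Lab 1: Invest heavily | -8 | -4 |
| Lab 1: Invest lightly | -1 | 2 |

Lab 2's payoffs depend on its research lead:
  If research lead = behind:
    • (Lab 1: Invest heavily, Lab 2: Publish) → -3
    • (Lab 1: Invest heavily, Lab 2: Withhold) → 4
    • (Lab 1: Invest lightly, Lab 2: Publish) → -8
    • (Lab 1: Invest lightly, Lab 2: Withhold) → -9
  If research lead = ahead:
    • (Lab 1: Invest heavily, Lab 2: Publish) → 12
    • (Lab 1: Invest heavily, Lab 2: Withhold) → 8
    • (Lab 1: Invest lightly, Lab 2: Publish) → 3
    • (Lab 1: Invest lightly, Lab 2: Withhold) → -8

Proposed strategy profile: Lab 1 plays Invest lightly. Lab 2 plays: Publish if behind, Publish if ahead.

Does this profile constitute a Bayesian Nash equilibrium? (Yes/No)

Lab 1 plays Invest lightly: E[Invest lightly] = 0.25·(-1) + 0.75·(-1) = -1; E[Invest heavily] = -8. Best-responding. ✓
Lab 2 (research lead behind), facing Invest lightly: Publish gives -8, Withhold gives -9. Proposed Publish is best. ✓
Lab 2 (research lead ahead), facing Invest lightly: Publish gives 3, Withhold gives -8. Proposed Publish is best. ✓

Yes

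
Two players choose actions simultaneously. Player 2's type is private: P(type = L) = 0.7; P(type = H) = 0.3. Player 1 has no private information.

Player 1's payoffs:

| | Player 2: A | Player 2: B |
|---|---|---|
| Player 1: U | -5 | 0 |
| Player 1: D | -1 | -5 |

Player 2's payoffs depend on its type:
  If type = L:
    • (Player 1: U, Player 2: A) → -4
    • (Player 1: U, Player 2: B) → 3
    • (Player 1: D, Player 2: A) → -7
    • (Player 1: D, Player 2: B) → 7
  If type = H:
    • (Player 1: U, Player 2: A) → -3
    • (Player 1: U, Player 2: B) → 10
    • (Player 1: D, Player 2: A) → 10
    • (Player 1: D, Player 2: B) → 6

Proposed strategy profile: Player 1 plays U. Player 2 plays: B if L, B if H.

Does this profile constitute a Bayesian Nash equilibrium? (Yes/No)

Yes

Player 1 plays U: E[U] = 0.7·(0) + 0.3·(0) = 0; E[D] = -5. Best-responding. ✓
Player 2 (type L), facing U: A gives -4, B gives 3. Proposed B is best. ✓
Player 2 (type H), facing U: A gives -3, B gives 10. Proposed B is best. ✓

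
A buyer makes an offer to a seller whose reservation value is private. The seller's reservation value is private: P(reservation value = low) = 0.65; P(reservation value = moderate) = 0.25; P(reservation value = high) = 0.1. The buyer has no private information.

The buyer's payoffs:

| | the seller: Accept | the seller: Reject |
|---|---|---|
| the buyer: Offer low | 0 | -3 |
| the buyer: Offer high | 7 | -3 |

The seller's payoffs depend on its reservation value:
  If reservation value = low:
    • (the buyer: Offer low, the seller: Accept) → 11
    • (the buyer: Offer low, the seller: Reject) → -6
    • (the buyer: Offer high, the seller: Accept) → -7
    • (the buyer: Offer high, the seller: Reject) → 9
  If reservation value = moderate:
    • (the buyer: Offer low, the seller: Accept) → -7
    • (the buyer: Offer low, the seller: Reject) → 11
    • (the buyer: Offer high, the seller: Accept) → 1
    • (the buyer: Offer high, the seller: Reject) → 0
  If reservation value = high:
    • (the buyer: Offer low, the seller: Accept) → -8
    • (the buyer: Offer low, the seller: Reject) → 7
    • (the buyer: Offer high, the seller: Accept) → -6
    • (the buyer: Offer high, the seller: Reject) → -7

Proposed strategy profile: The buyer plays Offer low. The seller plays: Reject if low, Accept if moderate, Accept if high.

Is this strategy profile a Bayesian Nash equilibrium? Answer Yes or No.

No

The buyer plays Offer low: E[Offer low] = 0.65·(-3) + 0.25·(0) + 0.1·(0) = -1.95; E[Offer high] = 0.5. Not best-responding. ✗
The seller (reservation value low), facing Offer low: Accept gives 11, Reject gives -6. Proposed Reject is not best — profitable deviation exists. ✗
The seller (reservation value moderate), facing Offer low: Accept gives -7, Reject gives 11. Proposed Accept is not best — profitable deviation exists. ✗
The seller (reservation value high), facing Offer low: Accept gives -8, Reject gives 7. Proposed Accept is not best — profitable deviation exists. ✗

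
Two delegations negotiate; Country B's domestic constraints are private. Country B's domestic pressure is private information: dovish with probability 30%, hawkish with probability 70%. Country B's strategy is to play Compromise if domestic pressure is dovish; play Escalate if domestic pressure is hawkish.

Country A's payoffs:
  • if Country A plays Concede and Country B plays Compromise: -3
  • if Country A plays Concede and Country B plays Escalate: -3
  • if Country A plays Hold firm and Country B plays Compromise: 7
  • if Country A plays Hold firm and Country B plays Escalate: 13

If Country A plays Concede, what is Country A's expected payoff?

-3

E[Concede] = 0.3·(-3) + 0.7·(-3) = (-0.9) + (-2.1) = -3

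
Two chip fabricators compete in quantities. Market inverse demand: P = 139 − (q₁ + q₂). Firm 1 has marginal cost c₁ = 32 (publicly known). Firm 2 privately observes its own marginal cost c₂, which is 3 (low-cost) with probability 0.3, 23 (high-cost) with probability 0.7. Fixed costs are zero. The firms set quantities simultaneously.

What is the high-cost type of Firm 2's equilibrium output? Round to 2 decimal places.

42.67

Firm 2 with cost c maximizes (139 − (q₁+q₂) − c)·q₂, giving q₂(c) = (139 − c − q₁)/2.
E[c₂] = 0.3·3 + 0.7·23 = 17
Firm 1's FOC against E[q₂] yields q₁ = (139 − 2·32 + E[c₂])/3 = (139 − 64 + 17)/3 = 30.6667.
q₂(high-cost) = (139 − 23 − 30.6667)/2 = 42.6667.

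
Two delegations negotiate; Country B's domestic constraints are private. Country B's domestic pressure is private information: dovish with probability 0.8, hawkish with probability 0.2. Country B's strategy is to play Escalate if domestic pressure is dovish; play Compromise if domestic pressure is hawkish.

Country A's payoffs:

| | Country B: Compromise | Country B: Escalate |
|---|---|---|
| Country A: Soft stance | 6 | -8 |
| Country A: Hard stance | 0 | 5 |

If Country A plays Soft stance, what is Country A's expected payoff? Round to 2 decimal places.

-5.20

Take the expectation over Country B's domestic pressure, weighting each type's action by its prior probability.
E[Soft stance] = 0.8·(-8) + 0.2·6 = (-6.4) + 1.2 = -5.2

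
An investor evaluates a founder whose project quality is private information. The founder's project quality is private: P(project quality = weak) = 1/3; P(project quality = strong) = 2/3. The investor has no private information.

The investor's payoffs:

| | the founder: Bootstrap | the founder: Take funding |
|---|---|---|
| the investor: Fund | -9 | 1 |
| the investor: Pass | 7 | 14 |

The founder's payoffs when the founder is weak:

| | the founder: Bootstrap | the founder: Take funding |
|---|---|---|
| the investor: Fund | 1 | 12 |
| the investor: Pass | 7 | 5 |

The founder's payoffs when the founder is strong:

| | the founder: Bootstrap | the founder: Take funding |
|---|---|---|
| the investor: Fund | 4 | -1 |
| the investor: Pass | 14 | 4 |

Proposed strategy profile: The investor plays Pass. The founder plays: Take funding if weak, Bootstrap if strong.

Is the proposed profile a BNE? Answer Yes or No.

A profile is a BNE iff every type of every player is best-responding given beliefs about the other side.
The investor plays Pass: E[Pass] = 1/3·(14) + 2/3·(7) = 28/3; E[Fund] = -17/3. Best-responding. ✓
The founder (project quality weak), facing Pass: Bootstrap gives 7, Take funding gives 5. Proposed Take funding is not best — profitable deviation exists. ✗
The founder (project quality strong), facing Pass: Bootstrap gives 14, Take funding gives 4. Proposed Bootstrap is best. ✓

No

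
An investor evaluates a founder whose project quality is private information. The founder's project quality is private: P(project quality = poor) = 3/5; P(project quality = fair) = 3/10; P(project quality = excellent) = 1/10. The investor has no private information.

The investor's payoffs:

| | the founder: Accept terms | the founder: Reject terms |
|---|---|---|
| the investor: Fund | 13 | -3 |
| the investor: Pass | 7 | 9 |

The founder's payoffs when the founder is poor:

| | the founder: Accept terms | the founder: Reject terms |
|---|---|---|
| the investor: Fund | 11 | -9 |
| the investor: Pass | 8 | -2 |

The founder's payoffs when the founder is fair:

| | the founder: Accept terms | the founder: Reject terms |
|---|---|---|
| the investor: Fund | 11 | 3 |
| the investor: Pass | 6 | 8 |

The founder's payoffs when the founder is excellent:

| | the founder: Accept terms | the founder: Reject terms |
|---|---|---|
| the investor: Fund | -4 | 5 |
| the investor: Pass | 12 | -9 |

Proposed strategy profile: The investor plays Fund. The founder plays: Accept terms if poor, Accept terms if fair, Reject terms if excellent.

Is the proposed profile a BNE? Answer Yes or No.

Yes

A profile is a BNE iff every type of every player is best-responding given beliefs about the other side.
The investor plays Fund: E[Fund] = 3/5·(13) + 3/10·(13) + 1/10·(-3) = 57/5; E[Pass] = 36/5. Best-responding. ✓
The founder (project quality poor), facing Fund: Accept terms gives 11, Reject terms gives -9. Proposed Accept terms is best. ✓
The founder (project quality fair), facing Fund: Accept terms gives 11, Reject terms gives 3. Proposed Accept terms is best. ✓
The founder (project quality excellent), facing Fund: Accept terms gives -4, Reject terms gives 5. Proposed Reject terms is best. ✓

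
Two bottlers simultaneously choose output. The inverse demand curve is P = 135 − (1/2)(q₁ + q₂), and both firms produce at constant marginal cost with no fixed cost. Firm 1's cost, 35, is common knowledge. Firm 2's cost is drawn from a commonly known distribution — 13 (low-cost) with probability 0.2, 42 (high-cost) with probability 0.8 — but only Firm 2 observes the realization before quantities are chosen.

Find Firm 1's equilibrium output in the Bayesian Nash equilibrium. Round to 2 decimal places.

67.47

Type-c best response for Firm 2: q₂(c) = (135 − c) − q₁/2.
Firm 1 maximizes expected profit; its first-order condition is 135 − q₁ − (1/2)E[q₂] − 35 = 0.
Substituting E[q₂] and solving: E[c₂] = 36.2, so q₁ = (135 − 2·35 + 36.2)/(3/2) = 67.4667.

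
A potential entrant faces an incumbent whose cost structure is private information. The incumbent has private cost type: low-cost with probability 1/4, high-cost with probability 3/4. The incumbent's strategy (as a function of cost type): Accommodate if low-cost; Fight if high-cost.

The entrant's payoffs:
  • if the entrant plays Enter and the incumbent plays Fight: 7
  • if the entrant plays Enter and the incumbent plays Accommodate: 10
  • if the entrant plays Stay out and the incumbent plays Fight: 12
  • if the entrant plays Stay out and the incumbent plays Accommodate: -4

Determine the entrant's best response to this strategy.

Compute the entrant's expected payoff for each action, taking the expectation over the incumbent's type.
E[Enter] = 1/4·(10) + 3/4·(7) = 31/4
E[Stay out] = 1/4·(-4) + 3/4·(12) = 8
Best response: Stay out (8 is the largest).

Stay out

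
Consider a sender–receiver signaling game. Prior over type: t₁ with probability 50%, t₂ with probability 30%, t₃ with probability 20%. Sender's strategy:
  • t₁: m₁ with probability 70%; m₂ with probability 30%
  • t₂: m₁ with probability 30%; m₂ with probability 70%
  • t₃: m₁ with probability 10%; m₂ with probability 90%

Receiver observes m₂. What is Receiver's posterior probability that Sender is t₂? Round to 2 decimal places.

P(m₂) = 0.5·0.3 + 0.3·0.7 + 0.2·0.9 = 0.54
P(t₂ | m₂) = (0.3·0.7) / 0.54 = 0.21 / 0.54 = 0.388889

0.39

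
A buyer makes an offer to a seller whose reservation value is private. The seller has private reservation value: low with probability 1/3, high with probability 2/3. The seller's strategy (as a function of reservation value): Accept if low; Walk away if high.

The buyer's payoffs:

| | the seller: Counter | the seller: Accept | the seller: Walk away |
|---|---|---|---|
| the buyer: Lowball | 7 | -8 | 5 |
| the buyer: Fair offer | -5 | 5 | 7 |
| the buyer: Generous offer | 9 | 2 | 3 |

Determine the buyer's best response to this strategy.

Fair offer

E[Lowball] = 1/3·(-8) + 2/3·(5) = 2/3
E[Fair offer] = 1/3·(5) + 2/3·(7) = 19/3
E[Generous offer] = 1/3·(2) + 2/3·(3) = 8/3
Best response: Fair offer (19/3 is the largest).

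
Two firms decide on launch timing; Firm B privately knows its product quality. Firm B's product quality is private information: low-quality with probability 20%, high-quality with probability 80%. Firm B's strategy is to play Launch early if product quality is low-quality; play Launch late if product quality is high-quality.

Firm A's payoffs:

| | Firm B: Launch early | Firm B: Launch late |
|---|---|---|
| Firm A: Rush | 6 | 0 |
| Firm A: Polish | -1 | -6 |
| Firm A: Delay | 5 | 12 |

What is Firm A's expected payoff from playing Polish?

-5

E[Polish] = 0.2·(-1) + 0.8·(-6) = (-0.2) + (-4.8) = -5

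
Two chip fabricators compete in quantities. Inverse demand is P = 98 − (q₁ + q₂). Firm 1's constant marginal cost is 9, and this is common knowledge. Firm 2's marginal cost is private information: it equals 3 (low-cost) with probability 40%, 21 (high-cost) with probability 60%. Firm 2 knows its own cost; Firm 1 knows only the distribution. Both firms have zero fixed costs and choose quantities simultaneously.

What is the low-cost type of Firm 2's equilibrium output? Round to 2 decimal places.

Firm 2 with cost c maximizes (98 − (q₁+q₂) − c)·q₂, giving q₂(c) = (98 − c − q₁)/2.
E[c₂] = 0.4·3 + 0.6·21 = 13.8
Firm 1's FOC against E[q₂] yields q₁ = (98 − 2·9 + E[c₂])/3 = (98 − 18 + 13.8)/3 = 31.2667.
q₂(low-cost) = (98 − 3 − 31.2667)/2 = 31.8667.

31.87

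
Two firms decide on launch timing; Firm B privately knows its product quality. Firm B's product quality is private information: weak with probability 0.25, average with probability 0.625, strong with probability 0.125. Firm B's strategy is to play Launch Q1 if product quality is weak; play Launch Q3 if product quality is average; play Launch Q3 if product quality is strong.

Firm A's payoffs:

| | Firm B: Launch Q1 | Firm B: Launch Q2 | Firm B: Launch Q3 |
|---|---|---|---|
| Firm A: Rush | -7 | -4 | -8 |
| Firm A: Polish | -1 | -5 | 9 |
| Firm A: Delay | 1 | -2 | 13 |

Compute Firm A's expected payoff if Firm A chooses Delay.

10

E[Delay] = 0.25·1 + 0.625·13 + 0.125·13 = 0.25 + 8.125 + 1.625 = 10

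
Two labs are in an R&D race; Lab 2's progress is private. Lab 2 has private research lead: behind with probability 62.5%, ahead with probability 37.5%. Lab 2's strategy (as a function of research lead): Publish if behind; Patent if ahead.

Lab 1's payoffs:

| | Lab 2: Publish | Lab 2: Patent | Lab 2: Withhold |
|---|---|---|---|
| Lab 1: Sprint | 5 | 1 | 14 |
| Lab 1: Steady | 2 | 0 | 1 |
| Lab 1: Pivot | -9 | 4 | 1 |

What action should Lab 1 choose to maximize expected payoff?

Compute Lab 1's expected payoff for each action, taking the expectation over Lab 2's type.
E[Sprint] = 0.625·(5) + 0.375·(1) = 3.5
E[Steady] = 0.625·(2) + 0.375·(0) = 1.25
E[Pivot] = 0.625·(-9) + 0.375·(4) = -4.125
Best response: Sprint (3.5 is the largest).

Sprint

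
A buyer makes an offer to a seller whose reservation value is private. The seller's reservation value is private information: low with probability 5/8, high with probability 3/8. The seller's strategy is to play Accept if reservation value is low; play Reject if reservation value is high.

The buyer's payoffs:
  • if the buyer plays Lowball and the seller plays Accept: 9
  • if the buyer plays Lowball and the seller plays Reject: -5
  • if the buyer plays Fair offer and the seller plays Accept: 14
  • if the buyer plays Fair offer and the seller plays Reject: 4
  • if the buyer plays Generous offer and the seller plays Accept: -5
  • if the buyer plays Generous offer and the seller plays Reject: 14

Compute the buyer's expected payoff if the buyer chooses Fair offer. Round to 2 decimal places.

10.25

Take the expectation over the seller's reservation value, weighting each type's action by its prior probability.
E[Fair offer] = 5/8·14 + 3/8·4 = 35/4 + 3/2 = 41/4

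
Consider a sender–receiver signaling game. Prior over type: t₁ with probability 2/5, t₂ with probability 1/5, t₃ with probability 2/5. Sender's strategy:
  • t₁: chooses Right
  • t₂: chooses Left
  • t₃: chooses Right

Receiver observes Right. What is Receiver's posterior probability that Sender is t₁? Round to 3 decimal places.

0.500

P(Right) = (2/5)·1 + (1/5)·0 + (2/5)·1 = 4/5
P(t₁ | Right) = ((2/5)·1) / (4/5) = (2/5) / (4/5) = 1/2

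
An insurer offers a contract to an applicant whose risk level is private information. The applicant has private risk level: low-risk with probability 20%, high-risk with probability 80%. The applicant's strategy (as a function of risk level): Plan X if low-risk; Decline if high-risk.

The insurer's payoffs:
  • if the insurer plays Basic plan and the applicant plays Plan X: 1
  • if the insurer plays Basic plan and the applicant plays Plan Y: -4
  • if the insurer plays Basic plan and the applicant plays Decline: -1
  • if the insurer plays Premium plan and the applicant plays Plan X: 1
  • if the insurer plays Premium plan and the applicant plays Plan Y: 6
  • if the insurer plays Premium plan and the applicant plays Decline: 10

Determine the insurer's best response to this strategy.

Premium plan

E[Basic plan] = 0.2·(1) + 0.8·(-1) = -0.6
E[Premium plan] = 0.2·(1) + 0.8·(10) = 8.2
Best response: Premium plan (8.2 is the largest).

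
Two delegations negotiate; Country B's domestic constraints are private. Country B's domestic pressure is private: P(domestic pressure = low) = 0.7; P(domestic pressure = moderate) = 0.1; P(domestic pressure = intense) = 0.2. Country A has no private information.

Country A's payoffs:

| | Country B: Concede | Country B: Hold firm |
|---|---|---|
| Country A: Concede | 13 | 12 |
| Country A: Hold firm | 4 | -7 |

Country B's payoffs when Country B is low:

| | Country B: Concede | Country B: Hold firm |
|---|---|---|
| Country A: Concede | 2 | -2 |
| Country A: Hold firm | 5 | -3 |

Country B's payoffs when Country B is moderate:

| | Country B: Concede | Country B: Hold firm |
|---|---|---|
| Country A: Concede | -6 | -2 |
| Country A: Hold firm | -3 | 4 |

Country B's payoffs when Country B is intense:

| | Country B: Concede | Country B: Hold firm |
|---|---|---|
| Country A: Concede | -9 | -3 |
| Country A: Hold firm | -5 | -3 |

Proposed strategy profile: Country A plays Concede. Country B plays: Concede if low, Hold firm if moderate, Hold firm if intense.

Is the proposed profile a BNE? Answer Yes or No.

Yes

Country A plays Concede: E[Concede] = 0.7·(13) + 0.1·(12) + 0.2·(12) = 12.7; E[Hold firm] = 0.7. Best-responding. ✓
Country B (domestic pressure low), facing Concede: Concede gives 2, Hold firm gives -2. Proposed Concede is best. ✓
Country B (domestic pressure moderate), facing Concede: Concede gives -6, Hold firm gives -2. Proposed Hold firm is best. ✓
Country B (domestic pressure intense), facing Concede: Concede gives -9, Hold firm gives -3. Proposed Hold firm is best. ✓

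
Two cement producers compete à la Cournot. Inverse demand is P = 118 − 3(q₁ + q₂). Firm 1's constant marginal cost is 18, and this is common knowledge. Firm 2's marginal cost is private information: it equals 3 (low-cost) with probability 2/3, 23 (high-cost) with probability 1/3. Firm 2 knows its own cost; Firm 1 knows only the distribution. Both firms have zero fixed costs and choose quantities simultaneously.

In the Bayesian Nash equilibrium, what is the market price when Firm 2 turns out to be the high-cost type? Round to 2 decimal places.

Type-c best response for Firm 2: q₂(c) = (118 − c)/6 − q₁/2.
Firm 1 maximizes expected profit; its first-order condition is 118 − 6q₁ − 3E[q₂] − 18 = 0.
Substituting E[q₂] and solving: E[c₂] = 9.66667, so q₁ = (118 − 2·18 + 9.66667)/9 = 10.1852.
q₂(high-cost) = 10.7407, so P = 118 − 3·(10.1852 + 10.7407) = 55.2222.

55.22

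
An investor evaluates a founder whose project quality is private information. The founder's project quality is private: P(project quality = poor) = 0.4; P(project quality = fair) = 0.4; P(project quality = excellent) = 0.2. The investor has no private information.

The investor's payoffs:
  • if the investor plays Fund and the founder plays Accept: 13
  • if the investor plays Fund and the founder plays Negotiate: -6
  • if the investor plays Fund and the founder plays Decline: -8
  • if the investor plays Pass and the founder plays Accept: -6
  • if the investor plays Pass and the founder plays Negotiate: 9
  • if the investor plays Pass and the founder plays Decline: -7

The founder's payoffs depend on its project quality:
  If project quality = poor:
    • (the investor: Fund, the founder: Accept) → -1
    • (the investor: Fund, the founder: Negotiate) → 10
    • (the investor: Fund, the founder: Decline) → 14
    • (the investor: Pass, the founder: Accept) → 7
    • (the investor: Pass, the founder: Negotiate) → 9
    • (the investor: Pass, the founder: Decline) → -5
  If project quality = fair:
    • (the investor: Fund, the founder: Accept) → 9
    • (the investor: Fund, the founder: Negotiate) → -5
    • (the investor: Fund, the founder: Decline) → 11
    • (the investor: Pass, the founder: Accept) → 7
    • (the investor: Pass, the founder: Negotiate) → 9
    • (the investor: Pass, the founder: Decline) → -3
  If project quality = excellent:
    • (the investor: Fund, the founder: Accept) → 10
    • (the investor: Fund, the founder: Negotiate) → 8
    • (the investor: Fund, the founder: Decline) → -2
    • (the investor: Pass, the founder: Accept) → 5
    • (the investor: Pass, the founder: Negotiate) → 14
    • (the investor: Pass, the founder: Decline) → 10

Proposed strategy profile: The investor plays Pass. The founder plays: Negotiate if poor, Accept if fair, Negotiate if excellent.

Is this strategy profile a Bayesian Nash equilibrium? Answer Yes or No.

No

The investor plays Pass: E[Pass] = 0.4·(9) + 0.4·(-6) + 0.2·(9) = 3; E[Fund] = 1.6. Best-responding. ✓
The founder (project quality poor), facing Pass: Accept gives 7, Negotiate gives 9, Decline gives -5. Proposed Negotiate is best. ✓
The founder (project quality fair), facing Pass: Accept gives 7, Negotiate gives 9, Decline gives -3. Proposed Accept is not best — profitable deviation exists. ✗
The founder (project quality excellent), facing Pass: Accept gives 5, Negotiate gives 14, Decline gives 10. Proposed Negotiate is best. ✓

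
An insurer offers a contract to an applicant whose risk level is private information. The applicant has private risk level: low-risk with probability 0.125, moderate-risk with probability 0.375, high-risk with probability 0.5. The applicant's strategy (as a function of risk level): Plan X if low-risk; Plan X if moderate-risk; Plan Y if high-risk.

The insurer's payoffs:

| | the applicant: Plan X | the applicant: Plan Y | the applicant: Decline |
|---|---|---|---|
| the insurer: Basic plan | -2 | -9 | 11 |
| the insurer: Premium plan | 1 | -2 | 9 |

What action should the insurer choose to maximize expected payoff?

E[Basic plan] = 0.125·(-2) + 0.375·(-2) + 0.5·(-9) = -5.5
E[Premium plan] = 0.125·(1) + 0.375·(1) + 0.5·(-2) = -0.5
Best response: Premium plan (-0.5 is the largest).

Premium plan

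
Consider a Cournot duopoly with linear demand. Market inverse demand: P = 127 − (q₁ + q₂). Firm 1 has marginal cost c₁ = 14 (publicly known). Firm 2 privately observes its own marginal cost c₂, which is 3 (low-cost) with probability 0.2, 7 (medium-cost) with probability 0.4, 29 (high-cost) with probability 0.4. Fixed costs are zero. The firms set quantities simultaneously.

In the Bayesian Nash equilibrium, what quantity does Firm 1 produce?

Type-c best response for Firm 2: q₂(c) = (127 − c)/2 − q₁/2.
Firm 1 maximizes expected profit; its first-order condition is 127 − 2q₁ − E[q₂] − 14 = 0.
Substituting E[q₂] and solving: E[c₂] = 15, so q₁ = (127 − 2·14 + 15)/3 = 38.

38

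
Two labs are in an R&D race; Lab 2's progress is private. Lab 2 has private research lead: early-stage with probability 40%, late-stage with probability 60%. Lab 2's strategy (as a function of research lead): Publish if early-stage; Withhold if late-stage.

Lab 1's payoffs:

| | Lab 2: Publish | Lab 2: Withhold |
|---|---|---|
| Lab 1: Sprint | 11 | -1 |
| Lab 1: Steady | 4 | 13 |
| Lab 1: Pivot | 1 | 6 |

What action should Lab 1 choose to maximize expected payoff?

Steady

E[Sprint] = 0.4·(11) + 0.6·(-1) = 3.8
E[Steady] = 0.4·(4) + 0.6·(13) = 9.4
E[Pivot] = 0.4·(1) + 0.6·(6) = 4
Best response: Steady (9.4 is the largest).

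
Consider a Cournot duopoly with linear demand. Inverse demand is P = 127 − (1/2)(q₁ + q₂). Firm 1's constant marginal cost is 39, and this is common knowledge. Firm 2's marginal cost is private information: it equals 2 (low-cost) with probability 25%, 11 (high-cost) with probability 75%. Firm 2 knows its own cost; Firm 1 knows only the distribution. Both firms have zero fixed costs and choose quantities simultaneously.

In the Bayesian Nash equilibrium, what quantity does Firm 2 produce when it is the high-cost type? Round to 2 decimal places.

96.75

Type-c best response for Firm 2: q₂(c) = (127 − c) − q₁/2.
Firm 1 maximizes expected profit; its first-order condition is 127 − q₁ − (1/2)E[q₂] − 39 = 0.
Substituting E[q₂] and solving: E[c₂] = 8.75, so q₁ = (127 − 2·39 + 8.75)/(3/2) = 38.5.
q₂(high-cost) = (127 − 11 − (1/2)·38.5) = 96.75.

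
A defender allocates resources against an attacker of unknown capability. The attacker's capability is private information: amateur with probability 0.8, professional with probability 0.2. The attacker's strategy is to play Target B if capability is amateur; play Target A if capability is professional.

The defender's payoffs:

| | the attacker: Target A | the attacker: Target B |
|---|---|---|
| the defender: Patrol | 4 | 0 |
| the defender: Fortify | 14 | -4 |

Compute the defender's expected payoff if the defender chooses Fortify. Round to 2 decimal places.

Take the expectation over the attacker's capability, weighting each type's action by its prior probability.
E[Fortify] = 0.8·(-4) + 0.2·14 = (-3.2) + 2.8 = -0.4

-0.40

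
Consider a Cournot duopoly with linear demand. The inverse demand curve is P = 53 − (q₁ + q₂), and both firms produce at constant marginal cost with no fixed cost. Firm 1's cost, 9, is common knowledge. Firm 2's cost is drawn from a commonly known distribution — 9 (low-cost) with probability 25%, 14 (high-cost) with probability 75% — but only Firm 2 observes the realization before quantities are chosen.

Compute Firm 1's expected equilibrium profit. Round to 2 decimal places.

Firm 2 with cost c maximizes (53 − (q₁+q₂) − c)·q₂, giving q₂(c) = (53 − c − q₁)/2.
E[c₂] = 0.25·9 + 0.75·14 = 12.75
Firm 1's FOC against E[q₂] yields q₁ = (53 − 2·9 + E[c₂])/3 = (53 − 18 + 12.75)/3 = 15.9167.
E[P] = 53 − (q₁ + E[q₂]) = 24.9167; Firm 1's expected profit = (E[P] − 9)·q₁ = (24.9167 − 9)·15.9167 = 253.34.

253.34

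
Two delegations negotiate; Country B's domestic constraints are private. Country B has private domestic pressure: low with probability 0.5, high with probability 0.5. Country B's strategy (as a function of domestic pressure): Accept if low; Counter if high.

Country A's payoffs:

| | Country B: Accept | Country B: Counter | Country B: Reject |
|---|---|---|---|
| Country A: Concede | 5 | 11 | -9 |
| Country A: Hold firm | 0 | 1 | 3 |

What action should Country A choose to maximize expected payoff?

Concede

E[Concede] = 0.5·(5) + 0.5·(11) = 8
E[Hold firm] = 0.5·(0) + 0.5·(1) = 0.5
Best response: Concede (8 is the largest).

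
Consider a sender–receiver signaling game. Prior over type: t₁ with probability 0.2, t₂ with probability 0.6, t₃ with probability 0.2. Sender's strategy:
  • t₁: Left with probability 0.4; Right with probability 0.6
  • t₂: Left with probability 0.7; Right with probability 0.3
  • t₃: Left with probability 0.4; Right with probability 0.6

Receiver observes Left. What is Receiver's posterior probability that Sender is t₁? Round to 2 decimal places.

0.14

Apply Bayes' rule using the sender's strategy as the likelihood.
P(Left) = 0.2·0.4 + 0.6·0.7 + 0.2·0.4 = 0.58
P(t₁ | Left) = (0.2·0.4) / 0.58 = 0.08 / 0.58 = 0.137931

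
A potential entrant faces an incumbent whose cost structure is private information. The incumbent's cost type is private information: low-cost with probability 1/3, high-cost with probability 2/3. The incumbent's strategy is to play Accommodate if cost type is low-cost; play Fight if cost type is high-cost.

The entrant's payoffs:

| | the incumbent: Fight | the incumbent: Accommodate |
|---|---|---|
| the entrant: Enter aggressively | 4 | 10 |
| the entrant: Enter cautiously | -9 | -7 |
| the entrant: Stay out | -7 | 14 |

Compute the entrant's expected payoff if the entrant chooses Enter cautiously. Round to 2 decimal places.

Take the expectation over the incumbent's cost type, weighting each type's action by its prior probability.
E[Enter cautiously] = 1/3·(-7) + 2/3·(-9) = (-7/3) + (-6) = -25/3

-8.33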